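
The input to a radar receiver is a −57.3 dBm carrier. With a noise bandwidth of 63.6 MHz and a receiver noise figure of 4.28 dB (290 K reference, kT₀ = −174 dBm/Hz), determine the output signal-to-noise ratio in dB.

Noise floor: N = −174 + 10 log₁₀(B) + NF
10 log₁₀(6.36×10⁷) = 78.03 dB
N = −174 + 78.03 + 4.28 = −91.69 dBm
SNR = P_sig − N = −57.3 − (−91.69) = 34.39 dB → 34.4 dB

34.4 dB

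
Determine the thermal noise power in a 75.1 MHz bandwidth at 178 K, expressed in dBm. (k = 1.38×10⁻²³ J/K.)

−97.3 dBm

P_n = kTB = 1.38×10⁻²³ × 178 × 7.51×10⁷ = 1.84×10⁻¹³ W
In dBm: 10 log₁₀(1.84×10⁻¹³ / 10⁻³) = −97.3 dBm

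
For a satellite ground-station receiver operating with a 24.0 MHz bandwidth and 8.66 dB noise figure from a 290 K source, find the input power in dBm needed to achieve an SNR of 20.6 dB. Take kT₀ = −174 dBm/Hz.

−70.9 dBm

Sensitivity = −174 + 10 log₁₀(B) + NF + SNR_min
= −174 + 73.8 + 8.66 + 20.6
= −70.94 dBm → −70.9 dBm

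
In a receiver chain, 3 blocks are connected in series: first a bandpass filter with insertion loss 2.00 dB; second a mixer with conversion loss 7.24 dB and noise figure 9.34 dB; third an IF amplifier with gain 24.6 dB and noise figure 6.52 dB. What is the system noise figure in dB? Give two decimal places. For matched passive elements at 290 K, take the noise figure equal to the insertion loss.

Convert to linear (a loss of L dB is a gain of −L dB): F_i = 10^(NF_i/10), G_i = 10^(G_i,dB/10)
  Stage 1: F_1 = 10^(2.00/10) = 1.585, G_1 = 10^(−2.00/10) = 0.6310
  Stage 2: F_2 = 10^(9.34/10) = 8.590, G_2 = 10^(−7.24/10) = 0.1888
  Stage 3: F_3 = 10^(6.52/10) = 4.487, G_3 = 10^(24.6/10) = 288.4
Friis cascade:
  F = 1.585 + (8.590 − 1)/0.6310 + (4.487 − 1)/0.1191 = 42.89
NF = 10 log₁₀(42.89) = 16.32 dB

16.32 dB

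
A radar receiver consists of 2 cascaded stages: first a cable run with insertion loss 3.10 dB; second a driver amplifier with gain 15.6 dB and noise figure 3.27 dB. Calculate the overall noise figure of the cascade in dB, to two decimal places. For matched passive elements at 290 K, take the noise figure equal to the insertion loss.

6.37 dB

Convert to linear (a loss of L dB is a gain of −L dB): F_i = 10^(NF_i/10), G_i = 10^(G_i,dB/10)
  Stage 1: F_1 = 10^(3.10/10) = 2.042, G_1 = 10^(−3.10/10) = 0.4898
  Stage 2: F_2 = 10^(3.27/10) = 2.123, G_2 = 10^(15.6/10) = 36.31
Friis cascade:
  F = 2.042 + (2.123 − 1)/0.4898 = 4.335
NF = 10 log₁₀(4.335) = 6.37 dB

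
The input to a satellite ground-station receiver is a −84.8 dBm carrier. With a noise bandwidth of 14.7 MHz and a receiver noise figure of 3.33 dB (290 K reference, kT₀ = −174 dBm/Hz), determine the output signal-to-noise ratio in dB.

14.2 dB

Noise floor: N = −174 + 10 log₁₀(B) + NF
10 log₁₀(1.47×10⁷) = 71.67 dB
N = −174 + 71.67 + 3.33 = −99.00 dBm
SNR = P_sig − N = −84.8 − (−99.00) = 14.20 dB → 14.2 dB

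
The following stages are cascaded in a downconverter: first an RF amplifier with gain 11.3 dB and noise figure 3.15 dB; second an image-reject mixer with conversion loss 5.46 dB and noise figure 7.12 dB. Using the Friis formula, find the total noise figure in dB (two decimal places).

Convert to linear (a loss of L dB is a gain of −L dB): F_i = 10^(NF_i/10), G_i = 10^(G_i,dB/10)
  Stage 1: F_1 = 10^(3.15/10) = 2.065, G_1 = 10^(11.3/10) = 13.49
  Stage 2: F_2 = 10^(7.12/10) = 5.152, G_2 = 10^(−5.46/10) = 0.2844
Friis cascade:
  F = 2.065 + (5.152 − 1)/13.49 = 2.373
NF = 10 log₁₀(2.373) = 3.75 dB

3.75 dB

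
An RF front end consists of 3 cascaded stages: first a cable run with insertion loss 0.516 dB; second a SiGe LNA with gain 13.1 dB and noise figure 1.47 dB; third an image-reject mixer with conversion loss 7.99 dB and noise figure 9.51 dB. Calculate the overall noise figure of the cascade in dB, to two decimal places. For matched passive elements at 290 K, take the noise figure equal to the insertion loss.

3.05 dB

Convert to linear (a loss of L dB is a gain of −L dB): F_i = 10^(NF_i/10), G_i = 10^(G_i,dB/10)
  Stage 1: F_1 = 10^(0.516/10) = 1.126, G_1 = 10^(−0.516/10) = 0.8880
  Stage 2: F_2 = 10^(1.47/10) = 1.403, G_2 = 10^(13.1/10) = 20.42
  Stage 3: F_3 = 10^(9.51/10) = 8.933, G_3 = 10^(−7.99/10) = 0.1589
Friis cascade:
  F = 1.126 + (1.403 − 1)/0.8880 + (8.933 − 1)/18.13 = 2.017
NF = 10 log₁₀(2.017) = 3.05 dB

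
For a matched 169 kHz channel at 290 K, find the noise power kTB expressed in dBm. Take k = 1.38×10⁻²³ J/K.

P_n = kTB = 1.38×10⁻²³ × 290 × 1.69×10⁵ = 6.76×10⁻¹⁶ W
In dBm: 10 log₁₀(6.76×10⁻¹⁶ / 10⁻³) = −121.7 dBm

−121.7 dBm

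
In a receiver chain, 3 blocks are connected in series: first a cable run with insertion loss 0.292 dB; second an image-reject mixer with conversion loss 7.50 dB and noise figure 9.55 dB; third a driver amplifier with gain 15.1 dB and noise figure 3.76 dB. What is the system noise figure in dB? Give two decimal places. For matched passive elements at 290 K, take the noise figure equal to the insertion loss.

12.53 dB

Convert to linear (a loss of L dB is a gain of −L dB): F_i = 10^(NF_i/10), G_i = 10^(G_i,dB/10)
  Stage 1: F_1 = 10^(0.292/10) = 1.070, G_1 = 10^(−0.292/10) = 0.9350
  Stage 2: F_2 = 10^(9.55/10) = 9.016, G_2 = 10^(−7.50/10) = 0.1778
  Stage 3: F_3 = 10^(3.76/10) = 2.377, G_3 = 10^(15.1/10) = 32.36
Friis cascade:
  F = 1.070 + (9.016 − 1)/0.9350 + (2.377 − 1)/0.1663 = 17.92
NF = 10 log₁₀(17.92) = 12.53 dB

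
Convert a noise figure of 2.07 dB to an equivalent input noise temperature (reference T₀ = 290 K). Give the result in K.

F = 10^(2.07/10) = 1.61065
T_e = (F − 1)·T₀ = (1.61065 − 1) × 290 = 177 K

177 K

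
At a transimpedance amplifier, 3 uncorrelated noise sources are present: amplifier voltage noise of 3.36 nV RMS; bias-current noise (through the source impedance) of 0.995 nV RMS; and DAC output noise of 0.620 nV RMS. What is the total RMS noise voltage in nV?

3.56 nV

Uncorrelated sources add in power (mean-square): V_tot = √(ΣV_i²)
V_tot = √[(3.36×10⁻⁹)² + (9.95×10⁻¹⁰)² + (6.20×10⁻¹⁰)²] = 3.56×10⁻⁹ V = 3.56 nV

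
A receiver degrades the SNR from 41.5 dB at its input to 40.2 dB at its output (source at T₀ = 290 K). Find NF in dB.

NF (dB) = SNR_in(dB) − SNR_out(dB) when the source is at T₀
NF = 41.5 − 40.2 = 1.3 dB

1.3 dB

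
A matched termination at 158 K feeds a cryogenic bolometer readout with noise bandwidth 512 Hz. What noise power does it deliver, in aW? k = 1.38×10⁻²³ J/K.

1.12 aW

P_n = kTB = 1.38×10⁻²³ × 158 × 5.12×10² = 1.12×10⁻¹⁸ W = 1.12 aW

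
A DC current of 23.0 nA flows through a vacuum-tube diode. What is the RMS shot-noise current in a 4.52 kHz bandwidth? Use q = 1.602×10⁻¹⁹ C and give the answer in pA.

5.77 pA

I_n = √(2qI·B)
2qI·B = 2 × 1.602×10⁻¹⁹ × 2.30×10⁻⁸ × 4.52×10³ = 3.33×10⁻²³ A²
I_n = √(3.33×10⁻²³) = 5.77×10⁻¹² A = 5.77 pA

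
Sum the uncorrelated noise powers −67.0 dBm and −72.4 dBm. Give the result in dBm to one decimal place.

−65.9 dBm

Convert to linear, add, convert back:
P₁ = 2.00×10⁻¹⁰ W, P₂ = 5.75×10⁻¹¹ W
P_tot = 2.57×10⁻¹⁰ W → 10 log₁₀(P_tot / 10⁻³) = −65.9 dBm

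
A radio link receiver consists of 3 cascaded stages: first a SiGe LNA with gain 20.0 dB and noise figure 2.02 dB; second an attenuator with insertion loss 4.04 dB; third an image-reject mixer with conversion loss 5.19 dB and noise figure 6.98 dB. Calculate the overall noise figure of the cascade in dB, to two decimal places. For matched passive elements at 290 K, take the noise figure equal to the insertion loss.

2.33 dB

Convert to linear (a loss of L dB is a gain of −L dB): F_i = 10^(NF_i/10), G_i = 10^(G_i,dB/10)
  Stage 1: F_1 = 10^(2.02/10) = 1.592, G_1 = 10^(20.0/10) = 100.0
  Stage 2: F_2 = 10^(4.04/10) = 2.535, G_2 = 10^(−4.04/10) = 0.3945
  Stage 3: F_3 = 10^(6.98/10) = 4.989, G_3 = 10^(−5.19/10) = 0.3027
Friis cascade:
  F = 1.592 + (2.535 − 1)/100.0 + (4.989 − 1)/39.45 = 1.709
NF = 10 log₁₀(1.709) = 2.33 dB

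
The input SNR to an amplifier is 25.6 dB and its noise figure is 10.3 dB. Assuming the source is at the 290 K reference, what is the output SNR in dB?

By definition F = SNR_in/SNR_out, so in dB: SNR_out = SNR_in − NF
SNR_out = 25.6 − 10.3 = 15.3 dB

15.3 dB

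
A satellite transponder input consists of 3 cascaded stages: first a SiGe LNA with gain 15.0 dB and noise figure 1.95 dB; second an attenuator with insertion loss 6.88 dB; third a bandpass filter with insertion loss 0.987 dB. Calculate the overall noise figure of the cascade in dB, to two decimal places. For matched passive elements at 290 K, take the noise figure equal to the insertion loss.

Convert to linear (a loss of L dB is a gain of −L dB): F_i = 10^(NF_i/10), G_i = 10^(G_i,dB/10)
  Stage 1: F_1 = 10^(1.95/10) = 1.567, G_1 = 10^(15.0/10) = 31.62
  Stage 2: F_2 = 10^(6.88/10) = 4.875, G_2 = 10^(−6.88/10) = 0.2051
  Stage 3: F_3 = 10^(0.987/10) = 1.255, G_3 = 10^(−0.987/10) = 0.7967
Friis cascade:
  F = 1.567 + (4.875 − 1)/31.62 + (1.255 − 1)/6.486 = 1.729
NF = 10 log₁₀(1.729) = 2.38 dB

2.38 dB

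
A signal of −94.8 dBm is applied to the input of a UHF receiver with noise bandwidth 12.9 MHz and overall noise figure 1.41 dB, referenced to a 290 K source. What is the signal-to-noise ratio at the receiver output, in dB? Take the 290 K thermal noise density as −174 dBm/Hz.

Noise floor: N = −174 + 10 log₁₀(B) + NF
10 log₁₀(1.29×10⁷) = 71.11 dB
N = −174 + 71.11 + 1.41 = −101.48 dBm
SNR = P_sig − N = −94.8 − (−101.48) = 6.68 dB → 6.7 dB

6.7 dB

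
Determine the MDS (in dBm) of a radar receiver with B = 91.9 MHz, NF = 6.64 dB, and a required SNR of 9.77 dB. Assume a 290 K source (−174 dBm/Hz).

Sensitivity = −174 + 10 log₁₀(B) + NF + SNR_min
= −174 + 79.63 + 6.64 + 9.77
= −77.96 dBm → −78.0 dBm

−78.0 dBm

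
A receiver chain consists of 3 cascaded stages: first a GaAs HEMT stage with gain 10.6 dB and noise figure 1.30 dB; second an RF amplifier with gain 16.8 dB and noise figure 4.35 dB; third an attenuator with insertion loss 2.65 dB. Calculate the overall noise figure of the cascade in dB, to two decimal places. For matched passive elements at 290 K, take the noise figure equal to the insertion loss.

Convert to linear (a loss of L dB is a gain of −L dB): F_i = 10^(NF_i/10), G_i = 10^(G_i,dB/10)
  Stage 1: F_1 = 10^(1.30/10) = 1.349, G_1 = 10^(10.6/10) = 11.48
  Stage 2: F_2 = 10^(4.35/10) = 2.723, G_2 = 10^(16.8/10) = 47.86
  Stage 3: F_3 = 10^(2.65/10) = 1.841, G_3 = 10^(−2.65/10) = 0.5433
Friis cascade:
  F = 1.349 + (2.723 − 1)/11.48 + (1.841 − 1)/549.5 = 1.501
NF = 10 log₁₀(1.501) = 1.76 dB

1.76 dB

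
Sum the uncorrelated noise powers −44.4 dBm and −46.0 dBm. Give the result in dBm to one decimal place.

Convert to linear, add, convert back:
P₁ = 3.63×10⁻⁸ W, P₂ = 2.51×10⁻⁸ W
P_tot = 6.14×10⁻⁸ W → 10 log₁₀(P_tot / 10⁻³) = −42.1 dBm

−42.1 dBm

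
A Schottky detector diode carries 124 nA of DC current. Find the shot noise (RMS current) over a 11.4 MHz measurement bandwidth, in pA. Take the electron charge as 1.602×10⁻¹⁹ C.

673 pA

I_n = √(2qI·B)
2qI·B = 2 × 1.602×10⁻¹⁹ × 1.24×10⁻⁷ × 1.14×10⁷ = 4.53×10⁻¹⁹ A²
I_n = √(4.53×10⁻¹⁹) = 6.73×10⁻¹⁰ A = 673 pA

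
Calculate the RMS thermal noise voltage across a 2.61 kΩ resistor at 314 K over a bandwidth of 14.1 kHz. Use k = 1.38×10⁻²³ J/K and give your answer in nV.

V_n = √(4kTRB)
4kTRB = 4 × 1.38×10⁻²³ × 314 × 2.61×10³ × 1.41×10⁴ = 6.38×10⁻¹³ V²
V_n = √(6.38×10⁻¹³) = 7.99×10⁻⁷ V = 799 nV

799 nV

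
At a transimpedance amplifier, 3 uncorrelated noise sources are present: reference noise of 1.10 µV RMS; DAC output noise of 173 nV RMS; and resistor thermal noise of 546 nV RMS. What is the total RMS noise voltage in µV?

1.24 µV

Uncorrelated sources add in power (mean-square): V_tot = √(ΣV_i²)
V_tot = √[(1.10×10⁻⁶)² + (1.73×10⁻⁷)² + (5.46×10⁻⁷)²] = 1.24×10⁻⁶ V = 1.24 µV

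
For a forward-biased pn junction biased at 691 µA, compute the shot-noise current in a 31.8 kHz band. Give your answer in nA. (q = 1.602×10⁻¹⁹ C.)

2.65 nA

I_n = √(2qI·B)
2qI·B = 2 × 1.602×10⁻¹⁹ × 6.91×10⁻⁴ × 3.18×10⁴ = 7.04×10⁻¹⁸ A²
I_n = √(7.04×10⁻¹⁸) = 2.65×10⁻⁹ A = 2.65 nA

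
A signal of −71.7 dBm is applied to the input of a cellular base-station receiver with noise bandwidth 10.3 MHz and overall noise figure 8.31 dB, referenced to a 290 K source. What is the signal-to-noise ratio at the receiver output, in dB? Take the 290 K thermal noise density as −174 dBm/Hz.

Noise floor: N = −174 + 10 log₁₀(B) + NF
10 log₁₀(1.03×10⁷) = 70.13 dB
N = −174 + 70.13 + 8.31 = −95.56 dBm
SNR = P_sig − N = −71.7 − (−95.56) = 23.86 dB → 23.9 dB

23.9 dB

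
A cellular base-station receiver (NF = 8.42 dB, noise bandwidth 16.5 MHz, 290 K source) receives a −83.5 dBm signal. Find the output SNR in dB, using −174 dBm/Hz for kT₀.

9.9 dB

Noise floor: N = −174 + 10 log₁₀(B) + NF
10 log₁₀(1.65×10⁷) = 72.17 dB
N = −174 + 72.17 + 8.42 = −93.41 dBm
SNR = P_sig − N = −83.5 − (−93.41) = 9.91 dB → 9.9 dB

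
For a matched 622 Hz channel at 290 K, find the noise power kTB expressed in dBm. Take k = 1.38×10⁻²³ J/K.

P_n = kTB = 1.38×10⁻²³ × 290 × 6.22×10² = 2.49×10⁻¹⁸ W
In dBm: 10 log₁₀(2.49×10⁻¹⁸ / 10⁻³) = −146.0 dBm

−146.0 dBm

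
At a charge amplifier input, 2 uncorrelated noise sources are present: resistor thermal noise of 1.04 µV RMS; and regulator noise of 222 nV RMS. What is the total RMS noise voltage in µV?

1.06 µV

Uncorrelated sources add in power (mean-square): V_tot = √(ΣV_i²)
V_tot = √[(1.04×10⁻⁶)² + (2.22×10⁻⁷)²] = 1.06×10⁻⁶ V = 1.06 µV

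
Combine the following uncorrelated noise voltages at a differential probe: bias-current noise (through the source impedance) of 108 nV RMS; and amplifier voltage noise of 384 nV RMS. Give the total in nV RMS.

399 nV

Uncorrelated sources add in power (mean-square): V_tot = √(ΣV_i²)
V_tot = √[(1.08×10⁻⁷)² + (3.84×10⁻⁷)²] = 3.99×10⁻⁷ V = 399 nV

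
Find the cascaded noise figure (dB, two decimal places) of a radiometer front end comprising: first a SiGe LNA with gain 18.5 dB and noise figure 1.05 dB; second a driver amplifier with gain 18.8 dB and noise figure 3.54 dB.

Convert to linear (a loss of L dB is a gain of −L dB): F_i = 10^(NF_i/10), G_i = 10^(G_i,dB/10)
  Stage 1: F_1 = 10^(1.05/10) = 1.274, G_1 = 10^(18.5/10) = 70.79
  Stage 2: F_2 = 10^(3.54/10) = 2.259, G_2 = 10^(18.8/10) = 75.86
Friis cascade:
  F = 1.274 + (2.259 − 1)/70.79 = 1.291
NF = 10 log₁₀(1.291) = 1.11 dB

1.11 dB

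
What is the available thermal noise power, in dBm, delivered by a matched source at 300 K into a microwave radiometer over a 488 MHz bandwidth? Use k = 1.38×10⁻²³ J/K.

P_n = kTB = 1.38×10⁻²³ × 300 × 4.88×10⁸ = 2.02×10⁻¹² W
In dBm: 10 log₁₀(2.02×10⁻¹² / 10⁻³) = −86.9 dBm

−86.9 dBm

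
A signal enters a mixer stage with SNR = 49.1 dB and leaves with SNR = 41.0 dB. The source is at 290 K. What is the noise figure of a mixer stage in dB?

8.1 dB

NF (dB) = SNR_in(dB) − SNR_out(dB) when the source is at T₀
NF = 49.1 − 41.0 = 8.1 dB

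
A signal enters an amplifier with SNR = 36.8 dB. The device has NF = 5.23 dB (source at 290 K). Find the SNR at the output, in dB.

31.57 dB

By definition F = SNR_in/SNR_out, so in dB: SNR_out = SNR_in − NF
SNR_out = 36.8 − 5.23 = 31.57 dB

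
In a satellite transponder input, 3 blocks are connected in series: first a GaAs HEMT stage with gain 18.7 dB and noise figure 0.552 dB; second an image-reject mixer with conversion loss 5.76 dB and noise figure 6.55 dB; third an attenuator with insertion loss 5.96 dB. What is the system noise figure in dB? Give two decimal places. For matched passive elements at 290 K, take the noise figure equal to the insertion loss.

1.25 dB

Convert to linear (a loss of L dB is a gain of −L dB): F_i = 10^(NF_i/10), G_i = 10^(G_i,dB/10)
  Stage 1: F_1 = 10^(0.552/10) = 1.136, G_1 = 10^(18.7/10) = 74.13
  Stage 2: F_2 = 10^(6.55/10) = 4.519, G_2 = 10^(−5.76/10) = 0.2655
  Stage 3: F_3 = 10^(5.96/10) = 3.945, G_3 = 10^(−5.96/10) = 0.2535
Friis cascade:
  F = 1.136 + (4.519 − 1)/74.13 + (3.945 − 1)/19.68 = 1.333
NF = 10 log₁₀(1.333) = 1.25 dB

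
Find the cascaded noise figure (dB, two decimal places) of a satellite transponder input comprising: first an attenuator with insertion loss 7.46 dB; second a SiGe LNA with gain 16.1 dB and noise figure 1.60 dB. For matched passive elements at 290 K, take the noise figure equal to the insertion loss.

9.06 dB

Convert to linear (a loss of L dB is a gain of −L dB): F_i = 10^(NF_i/10), G_i = 10^(G_i,dB/10)
  Stage 1: F_1 = 10^(7.46/10) = 5.572, G_1 = 10^(−7.46/10) = 0.1795
  Stage 2: F_2 = 10^(1.60/10) = 1.445, G_2 = 10^(16.1/10) = 40.74
Friis cascade:
  F = 5.572 + (1.445 − 1)/0.1795 = 8.054
NF = 10 log₁₀(8.054) = 9.06 dB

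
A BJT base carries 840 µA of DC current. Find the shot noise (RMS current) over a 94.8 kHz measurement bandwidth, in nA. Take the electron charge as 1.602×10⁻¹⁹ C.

5.05 nA

I_n = √(2qI·B)
2qI·B = 2 × 1.602×10⁻¹⁹ × 8.40×10⁻⁴ × 9.48×10⁴ = 2.55×10⁻¹⁷ A²
I_n = √(2.55×10⁻¹⁷) = 5.05×10⁻⁹ A = 5.05 nA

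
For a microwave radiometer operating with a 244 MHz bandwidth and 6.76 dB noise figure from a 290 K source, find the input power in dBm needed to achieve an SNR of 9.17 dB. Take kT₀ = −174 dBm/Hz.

Sensitivity = −174 + 10 log₁₀(B) + NF + SNR_min
= −174 + 83.87 + 6.76 + 9.17
= −74.20 dBm → −74.2 dBm

−74.2 dBm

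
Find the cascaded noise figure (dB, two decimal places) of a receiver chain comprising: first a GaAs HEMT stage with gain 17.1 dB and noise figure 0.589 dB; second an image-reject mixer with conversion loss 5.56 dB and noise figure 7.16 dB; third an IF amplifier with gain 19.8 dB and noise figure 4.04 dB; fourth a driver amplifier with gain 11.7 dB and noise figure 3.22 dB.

1.26 dB

Convert to linear (a loss of L dB is a gain of −L dB): F_i = 10^(NF_i/10), G_i = 10^(G_i,dB/10)
  Stage 1: F_1 = 10^(0.589/10) = 1.145, G_1 = 10^(17.1/10) = 51.29
  Stage 2: F_2 = 10^(7.16/10) = 5.200, G_2 = 10^(−5.56/10) = 0.2780
  Stage 3: F_3 = 10^(4.04/10) = 2.535, G_3 = 10^(19.8/10) = 95.50
  Stage 4: F_4 = 10^(3.22/10) = 2.099, G_4 = 10^(11.7/10) = 14.79
Friis cascade:
  F = 1.145 + (5.200 − 1)/51.29 + (2.535 − 1)/14.26 + (2.099 − 1)/1361 = 1.336
NF = 10 log₁₀(1.336) = 1.26 dB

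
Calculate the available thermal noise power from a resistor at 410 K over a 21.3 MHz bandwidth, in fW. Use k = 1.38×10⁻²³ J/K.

P_n = kTB = 1.38×10⁻²³ × 410 × 2.13×10⁷ = 1.21×10⁻¹³ W = 121 fW

121 fW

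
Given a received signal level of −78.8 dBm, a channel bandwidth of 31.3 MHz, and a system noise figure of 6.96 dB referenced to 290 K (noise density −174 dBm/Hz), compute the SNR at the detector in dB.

Noise floor: N = −174 + 10 log₁₀(B) + NF
10 log₁₀(3.13×10⁷) = 74.96 dB
N = −174 + 74.96 + 6.96 = −92.08 dBm
SNR = P_sig − N = −78.8 − (−92.08) = 13.28 dB → 13.3 dB

13.3 dB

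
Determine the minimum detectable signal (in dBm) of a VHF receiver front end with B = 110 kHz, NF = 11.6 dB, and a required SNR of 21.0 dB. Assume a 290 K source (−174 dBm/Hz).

Sensitivity = −174 + 10 log₁₀(B) + NF + SNR_min
= −174 + 50.41 + 11.6 + 21.0
= −90.99 dBm → −91.0 dBm

−91.0 dBm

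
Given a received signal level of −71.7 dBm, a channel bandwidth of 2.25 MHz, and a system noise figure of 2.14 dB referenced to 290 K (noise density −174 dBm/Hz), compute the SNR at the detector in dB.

Noise floor: N = −174 + 10 log₁₀(B) + NF
10 log₁₀(2.25×10⁶) = 63.52 dB
N = −174 + 63.52 + 2.14 = −108.34 dBm
SNR = P_sig − N = −71.7 − (−108.34) = 36.64 dB → 36.6 dB

36.6 dB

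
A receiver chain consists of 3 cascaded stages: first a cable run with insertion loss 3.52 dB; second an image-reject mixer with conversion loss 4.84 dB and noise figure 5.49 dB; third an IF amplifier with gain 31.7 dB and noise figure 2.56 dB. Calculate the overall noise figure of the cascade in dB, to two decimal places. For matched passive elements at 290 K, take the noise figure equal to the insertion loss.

Convert to linear (a loss of L dB is a gain of −L dB): F_i = 10^(NF_i/10), G_i = 10^(G_i,dB/10)
  Stage 1: F_1 = 10^(3.52/10) = 2.249, G_1 = 10^(−3.52/10) = 0.4446
  Stage 2: F_2 = 10^(5.49/10) = 3.540, G_2 = 10^(−4.84/10) = 0.3281
  Stage 3: F_3 = 10^(2.56/10) = 1.803, G_3 = 10^(31.7/10) = 1479
Friis cascade:
  F = 2.249 + (3.540 − 1)/0.4446 + (1.803 − 1)/0.1459 = 13.47
NF = 10 log₁₀(13.47) = 11.29 dB

11.29 dB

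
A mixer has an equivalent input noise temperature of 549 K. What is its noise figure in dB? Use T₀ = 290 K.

4.61 dB

F = 1 + T_e/T₀ = 1 + 549/290 = 2.8931
NF = 10 log₁₀(2.8931) = 4.61 dB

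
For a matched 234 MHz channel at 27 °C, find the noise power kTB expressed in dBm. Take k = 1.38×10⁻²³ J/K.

T = 27 °C + 273.15 = 300.15 K
P_n = kTB = 1.38×10⁻²³ × 300.15 × 2.34×10⁸ = 9.69×10⁻¹³ W
In dBm: 10 log₁₀(9.69×10⁻¹³ / 10⁻³) = −90.1 dBm

−90.1 dBm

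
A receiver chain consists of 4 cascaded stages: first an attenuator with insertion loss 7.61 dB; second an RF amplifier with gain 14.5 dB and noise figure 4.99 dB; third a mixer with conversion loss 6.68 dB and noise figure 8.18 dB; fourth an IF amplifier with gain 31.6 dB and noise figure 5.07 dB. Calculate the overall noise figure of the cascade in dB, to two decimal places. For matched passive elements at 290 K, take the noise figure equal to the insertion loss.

13.31 dB

Convert to linear (a loss of L dB is a gain of −L dB): F_i = 10^(NF_i/10), G_i = 10^(G_i,dB/10)
  Stage 1: F_1 = 10^(7.61/10) = 5.768, G_1 = 10^(−7.61/10) = 0.1734
  Stage 2: F_2 = 10^(4.99/10) = 3.155, G_2 = 10^(14.5/10) = 28.18
  Stage 3: F_3 = 10^(8.18/10) = 6.577, G_3 = 10^(−6.68/10) = 0.2148
  Stage 4: F_4 = 10^(5.07/10) = 3.214, G_4 = 10^(31.6/10) = 1445
Friis cascade:
  F = 5.768 + (3.155 − 1)/0.1734 + (6.577 − 1)/4.887 + (3.214 − 1)/1.050 = 21.45
NF = 10 log₁₀(21.45) = 13.31 dB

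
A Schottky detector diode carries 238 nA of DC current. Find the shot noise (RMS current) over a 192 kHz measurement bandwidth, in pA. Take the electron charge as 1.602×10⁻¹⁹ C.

121 pA

I_n = √(2qI·B)
2qI·B = 2 × 1.602×10⁻¹⁹ × 2.38×10⁻⁷ × 1.92×10⁵ = 1.46×10⁻²⁰ A²
I_n = √(1.46×10⁻²⁰) = 1.21×10⁻¹⁰ A = 121 pA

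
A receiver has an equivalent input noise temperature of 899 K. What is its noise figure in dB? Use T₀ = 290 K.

6.13 dB

F = 1 + T_e/T₀ = 1 + 899/290 = 4.1
NF = 10 log₁₀(4.1) = 6.13 dB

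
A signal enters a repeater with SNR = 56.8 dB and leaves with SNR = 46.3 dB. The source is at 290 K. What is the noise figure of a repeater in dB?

10.5 dB

NF (dB) = SNR_in(dB) − SNR_out(dB) when the source is at T₀
NF = 56.8 − 46.3 = 10.5 dB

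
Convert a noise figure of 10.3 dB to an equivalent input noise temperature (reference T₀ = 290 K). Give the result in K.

2817 K

F = 10^(10.3/10) = 10.7152
T_e = (F − 1)·T₀ = (10.7152 − 1) × 290 = 2817 K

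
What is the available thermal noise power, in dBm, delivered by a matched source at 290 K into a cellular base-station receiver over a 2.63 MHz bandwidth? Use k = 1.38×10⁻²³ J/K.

−109.8 dBm

P_n = kTB = 1.38×10⁻²³ × 290 × 2.63×10⁶ = 1.05×10⁻¹⁴ W
In dBm: 10 log₁₀(1.05×10⁻¹⁴ / 10⁻³) = −109.8 dBm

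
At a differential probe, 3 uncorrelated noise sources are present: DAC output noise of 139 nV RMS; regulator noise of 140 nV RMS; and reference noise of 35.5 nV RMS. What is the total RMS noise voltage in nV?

Uncorrelated sources add in power (mean-square): V_tot = √(ΣV_i²)
V_tot = √[(1.39×10⁻⁷)² + (1.40×10⁻⁷)² + (3.55×10⁻⁸)²] = 2.00×10⁻⁷ V = 200 nV

200 nV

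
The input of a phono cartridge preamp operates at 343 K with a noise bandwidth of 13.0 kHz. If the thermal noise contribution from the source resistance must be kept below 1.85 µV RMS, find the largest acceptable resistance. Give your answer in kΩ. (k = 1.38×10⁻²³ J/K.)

Johnson–Nyquist: V_n = √(4kTRB) ⇒ R = V_n² / (4kTB)
4kTB = 4 × 1.38×10⁻²³ × 343 × 1.30×10⁴ = 2.46×10⁻¹⁶
R = (1.85×10⁻⁶)² / 2.46×10⁻¹⁶ = 1.39×10⁴ Ω = 13.9 kΩ

13.9 kΩ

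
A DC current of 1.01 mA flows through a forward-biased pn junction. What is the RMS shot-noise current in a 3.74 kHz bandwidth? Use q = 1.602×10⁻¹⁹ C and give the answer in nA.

I_n = √(2qI·B)
2qI·B = 2 × 1.602×10⁻¹⁹ × 1.01×10⁻³ × 3.74×10³ = 1.21×10⁻¹⁸ A²
I_n = √(1.21×10⁻¹⁸) = 1.10×10⁻⁹ A = 1.10 nA

1.10 nA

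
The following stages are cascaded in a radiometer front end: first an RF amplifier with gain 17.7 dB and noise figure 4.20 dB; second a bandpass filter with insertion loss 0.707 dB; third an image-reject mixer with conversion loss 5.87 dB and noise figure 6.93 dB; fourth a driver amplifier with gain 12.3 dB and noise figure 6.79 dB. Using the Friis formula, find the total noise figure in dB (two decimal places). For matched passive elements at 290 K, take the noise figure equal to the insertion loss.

4.78 dB

Convert to linear (a loss of L dB is a gain of −L dB): F_i = 10^(NF_i/10), G_i = 10^(G_i,dB/10)
  Stage 1: F_1 = 10^(4.20/10) = 2.630, G_1 = 10^(17.7/10) = 58.88
  Stage 2: F_2 = 10^(0.707/10) = 1.177, G_2 = 10^(−0.707/10) = 0.8498
  Stage 3: F_3 = 10^(6.93/10) = 4.932, G_3 = 10^(−5.87/10) = 0.2588
  Stage 4: F_4 = 10^(6.79/10) = 4.775, G_4 = 10^(12.3/10) = 16.98
Friis cascade:
  F = 2.630 + (1.177 − 1)/58.88 + (4.932 − 1)/50.04 + (4.775 − 1)/12.95 = 3.003
NF = 10 log₁₀(3.003) = 4.78 dB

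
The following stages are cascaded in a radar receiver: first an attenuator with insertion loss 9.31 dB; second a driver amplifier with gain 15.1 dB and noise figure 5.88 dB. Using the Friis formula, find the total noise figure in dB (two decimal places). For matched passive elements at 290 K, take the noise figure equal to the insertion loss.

Convert to linear (a loss of L dB is a gain of −L dB): F_i = 10^(NF_i/10), G_i = 10^(G_i,dB/10)
  Stage 1: F_1 = 10^(9.31/10) = 8.531, G_1 = 10^(−9.31/10) = 0.1172
  Stage 2: F_2 = 10^(5.88/10) = 3.873, G_2 = 10^(15.1/10) = 32.36
Friis cascade:
  F = 8.531 + (3.873 − 1)/0.1172 = 33.04
NF = 10 log₁₀(33.04) = 15.19 dB

15.19 dB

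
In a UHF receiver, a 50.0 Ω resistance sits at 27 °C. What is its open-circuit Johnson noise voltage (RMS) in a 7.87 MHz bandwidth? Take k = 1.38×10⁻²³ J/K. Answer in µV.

T = 27 °C + 273.15 = 300.15 K
V_n = √(4kTRB)
4kTRB = 4 × 1.38×10⁻²³ × 300.15 × 5.00×10¹ × 7.87×10⁶ = 6.52×10⁻¹² V²
V_n = √(6.52×10⁻¹²) = 2.55×10⁻⁶ V = 2.55 µV

2.55 µV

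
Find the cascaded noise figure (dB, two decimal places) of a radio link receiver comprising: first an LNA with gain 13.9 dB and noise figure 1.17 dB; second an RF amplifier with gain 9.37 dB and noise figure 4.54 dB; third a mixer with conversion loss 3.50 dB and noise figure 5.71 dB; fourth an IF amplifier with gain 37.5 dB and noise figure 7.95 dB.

1.62 dB

Convert to linear (a loss of L dB is a gain of −L dB): F_i = 10^(NF_i/10), G_i = 10^(G_i,dB/10)
  Stage 1: F_1 = 10^(1.17/10) = 1.309, G_1 = 10^(13.9/10) = 24.55
  Stage 2: F_2 = 10^(4.54/10) = 2.844, G_2 = 10^(9.37/10) = 8.650
  Stage 3: F_3 = 10^(5.71/10) = 3.724, G_3 = 10^(−3.50/10) = 0.4467
  Stage 4: F_4 = 10^(7.95/10) = 6.237, G_4 = 10^(37.5/10) = 5623
Friis cascade:
  F = 1.309 + (2.844 − 1)/24.55 + (3.724 − 1)/212.3 + (6.237 − 1)/94.84 = 1.452
NF = 10 log₁₀(1.452) = 1.62 dB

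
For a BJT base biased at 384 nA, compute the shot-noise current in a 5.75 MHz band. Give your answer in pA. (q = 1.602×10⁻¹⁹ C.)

841 pA

I_n = √(2qI·B)
2qI·B = 2 × 1.602×10⁻¹⁹ × 3.84×10⁻⁷ × 5.75×10⁶ = 7.07×10⁻¹⁹ A²
I_n = √(7.07×10⁻¹⁹) = 8.41×10⁻¹⁰ A = 841 pA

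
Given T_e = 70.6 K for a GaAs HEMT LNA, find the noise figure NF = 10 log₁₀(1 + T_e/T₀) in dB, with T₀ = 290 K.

F = 1 + T_e/T₀ = 1 + 70.6/290 = 1.24345
NF = 10 log₁₀(1.24345) = 0.946 dB

0.946 dB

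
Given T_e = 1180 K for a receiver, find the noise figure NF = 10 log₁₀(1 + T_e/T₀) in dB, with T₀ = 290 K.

7.05 dB

F = 1 + T_e/T₀ = 1 + 1180/290 = 5.06897
NF = 10 log₁₀(5.06897) = 7.05 dB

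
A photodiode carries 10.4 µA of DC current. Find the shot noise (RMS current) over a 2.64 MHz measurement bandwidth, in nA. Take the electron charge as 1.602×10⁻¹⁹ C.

I_n = √(2qI·B)
2qI·B = 2 × 1.602×10⁻¹⁹ × 1.04×10⁻⁵ × 2.64×10⁶ = 8.80×10⁻¹⁸ A²
I_n = √(8.80×10⁻¹⁸) = 2.97×10⁻⁹ A = 2.97 nA

2.97 nA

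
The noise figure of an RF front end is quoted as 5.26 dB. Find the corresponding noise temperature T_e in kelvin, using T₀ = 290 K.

684 K

F = 10^(5.26/10) = 3.35738
T_e = (F − 1)·T₀ = (3.35738 − 1) × 290 = 684 K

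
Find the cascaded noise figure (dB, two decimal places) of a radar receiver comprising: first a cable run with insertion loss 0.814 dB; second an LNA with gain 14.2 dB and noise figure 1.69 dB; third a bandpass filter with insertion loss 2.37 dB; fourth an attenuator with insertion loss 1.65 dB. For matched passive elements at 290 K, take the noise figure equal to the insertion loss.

2.67 dB

Convert to linear (a loss of L dB is a gain of −L dB): F_i = 10^(NF_i/10), G_i = 10^(G_i,dB/10)
  Stage 1: F_1 = 10^(0.814/10) = 1.206, G_1 = 10^(−0.814/10) = 0.8291
  Stage 2: F_2 = 10^(1.69/10) = 1.476, G_2 = 10^(14.2/10) = 26.30
  Stage 3: F_3 = 10^(2.37/10) = 1.726, G_3 = 10^(−2.37/10) = 0.5794
  Stage 4: F_4 = 10^(1.65/10) = 1.462, G_4 = 10^(−1.65/10) = 0.6839
Friis cascade:
  F = 1.206 + (1.476 − 1)/0.8291 + (1.726 − 1)/21.81 + (1.462 − 1)/12.64 = 1.850
NF = 10 log₁₀(1.850) = 2.67 dB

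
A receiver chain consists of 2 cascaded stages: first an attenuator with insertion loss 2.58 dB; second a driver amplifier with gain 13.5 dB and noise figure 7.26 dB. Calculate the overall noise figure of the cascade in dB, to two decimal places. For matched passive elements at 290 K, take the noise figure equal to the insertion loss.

9.84 dB

Convert to linear (a loss of L dB is a gain of −L dB): F_i = 10^(NF_i/10), G_i = 10^(G_i,dB/10)
  Stage 1: F_1 = 10^(2.58/10) = 1.811, G_1 = 10^(−2.58/10) = 0.5521
  Stage 2: F_2 = 10^(7.26/10) = 5.321, G_2 = 10^(13.5/10) = 22.39
Friis cascade:
  F = 1.811 + (5.321 − 1)/0.5521 = 9.638
NF = 10 log₁₀(9.638) = 9.84 dB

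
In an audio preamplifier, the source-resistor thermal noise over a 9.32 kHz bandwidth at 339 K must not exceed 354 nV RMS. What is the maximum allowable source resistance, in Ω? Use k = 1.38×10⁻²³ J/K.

719 Ω

Johnson–Nyquist: V_n = √(4kTRB) ⇒ R = V_n² / (4kTB)
4kTB = 4 × 1.38×10⁻²³ × 339 × 9.32×10³ = 1.74×10⁻¹⁶
R = (3.54×10⁻⁷)² / 1.74×10⁻¹⁶ = 7.19×10² Ω = 719 Ω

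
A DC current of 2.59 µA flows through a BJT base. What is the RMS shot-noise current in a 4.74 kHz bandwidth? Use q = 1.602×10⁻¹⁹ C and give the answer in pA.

I_n = √(2qI·B)
2qI·B = 2 × 1.602×10⁻¹⁹ × 2.59×10⁻⁶ × 4.74×10³ = 3.93×10⁻²¹ A²
I_n = √(3.93×10⁻²¹) = 6.27×10⁻¹¹ A = 62.7 pA

62.7 pA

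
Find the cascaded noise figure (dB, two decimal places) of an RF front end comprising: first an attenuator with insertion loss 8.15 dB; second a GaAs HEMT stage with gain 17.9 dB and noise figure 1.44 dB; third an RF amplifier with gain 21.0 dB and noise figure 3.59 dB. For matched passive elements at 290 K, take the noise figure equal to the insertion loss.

9.65 dB

Convert to linear (a loss of L dB is a gain of −L dB): F_i = 10^(NF_i/10), G_i = 10^(G_i,dB/10)
  Stage 1: F_1 = 10^(8.15/10) = 6.531, G_1 = 10^(−8.15/10) = 0.1531
  Stage 2: F_2 = 10^(1.44/10) = 1.393, G_2 = 10^(17.9/10) = 61.66
  Stage 3: F_3 = 10^(3.59/10) = 2.286, G_3 = 10^(21.0/10) = 125.9
Friis cascade:
  F = 6.531 + (1.393 − 1)/0.1531 + (2.286 − 1)/9.441 = 9.235
NF = 10 log₁₀(9.235) = 9.65 dB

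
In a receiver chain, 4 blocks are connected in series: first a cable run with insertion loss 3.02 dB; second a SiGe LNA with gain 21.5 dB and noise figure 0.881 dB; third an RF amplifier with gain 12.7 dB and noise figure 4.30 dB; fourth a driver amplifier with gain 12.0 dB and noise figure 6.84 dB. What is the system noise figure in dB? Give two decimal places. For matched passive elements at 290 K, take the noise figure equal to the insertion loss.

3.95 dB

Convert to linear (a loss of L dB is a gain of −L dB): F_i = 10^(NF_i/10), G_i = 10^(G_i,dB/10)
  Stage 1: F_1 = 10^(3.02/10) = 2.004, G_1 = 10^(−3.02/10) = 0.4989
  Stage 2: F_2 = 10^(0.881/10) = 1.225, G_2 = 10^(21.5/10) = 141.3
  Stage 3: F_3 = 10^(4.30/10) = 2.692, G_3 = 10^(12.7/10) = 18.62
  Stage 4: F_4 = 10^(6.84/10) = 4.831, G_4 = 10^(12.0/10) = 15.85
Friis cascade:
  F = 2.004 + (1.225 − 1)/0.4989 + (2.692 − 1)/70.47 + (4.831 − 1)/1312 = 2.482
NF = 10 log₁₀(2.482) = 3.95 dB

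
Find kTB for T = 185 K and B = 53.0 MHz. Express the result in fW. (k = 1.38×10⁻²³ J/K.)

P_n = kTB = 1.38×10⁻²³ × 185 × 5.30×10⁷ = 1.35×10⁻¹³ W = 135 fW

135 fW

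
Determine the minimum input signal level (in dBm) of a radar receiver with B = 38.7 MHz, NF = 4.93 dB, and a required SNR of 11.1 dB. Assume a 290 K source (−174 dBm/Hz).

Sensitivity = −174 + 10 log₁₀(B) + NF + SNR_min
= −174 + 75.88 + 4.93 + 11.1
= −82.09 dBm → −82.1 dBm

−82.1 dBm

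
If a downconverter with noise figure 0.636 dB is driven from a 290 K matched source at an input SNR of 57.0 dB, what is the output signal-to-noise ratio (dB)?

56.364 dB

By definition F = SNR_in/SNR_out, so in dB: SNR_out = SNR_in − NF
SNR_out = 57.0 − 0.636 = 56.364 dB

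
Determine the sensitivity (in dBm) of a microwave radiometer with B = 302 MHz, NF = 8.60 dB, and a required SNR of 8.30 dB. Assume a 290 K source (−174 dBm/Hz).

Sensitivity = −174 + 10 log₁₀(B) + NF + SNR_min
= −174 + 84.8 + 8.60 + 8.30
= −72.30 dBm → −72.3 dBm

−72.3 dBm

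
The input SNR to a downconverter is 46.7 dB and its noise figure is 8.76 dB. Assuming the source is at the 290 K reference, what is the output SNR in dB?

37.94 dB

By definition F = SNR_in/SNR_out, so in dB: SNR_out = SNR_in − NF
SNR_out = 46.7 − 8.76 = 37.94 dB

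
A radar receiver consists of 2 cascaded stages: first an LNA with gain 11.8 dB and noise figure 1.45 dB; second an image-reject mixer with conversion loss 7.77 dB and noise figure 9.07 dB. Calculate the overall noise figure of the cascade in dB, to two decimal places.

Convert to linear (a loss of L dB is a gain of −L dB): F_i = 10^(NF_i/10), G_i = 10^(G_i,dB/10)
  Stage 1: F_1 = 10^(1.45/10) = 1.396, G_1 = 10^(11.8/10) = 15.14
  Stage 2: F_2 = 10^(9.07/10) = 8.072, G_2 = 10^(−7.77/10) = 0.1671
Friis cascade:
  F = 1.396 + (8.072 − 1)/15.14 = 1.864
NF = 10 log₁₀(1.864) = 2.70 dB

2.70 dB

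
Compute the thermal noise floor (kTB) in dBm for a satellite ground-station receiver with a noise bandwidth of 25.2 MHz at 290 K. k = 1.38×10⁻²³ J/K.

−100.0 dBm

P_n = kTB = 1.38×10⁻²³ × 290 × 2.52×10⁷ = 1.01×10⁻¹³ W
In dBm: 10 log₁₀(1.01×10⁻¹³ / 10⁻³) = −100.0 dBm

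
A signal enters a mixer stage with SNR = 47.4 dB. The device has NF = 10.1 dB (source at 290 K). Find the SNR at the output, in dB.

37.3 dB

By definition F = SNR_in/SNR_out, so in dB: SNR_out = SNR_in − NF
SNR_out = 47.4 − 10.1 = 37.3 dB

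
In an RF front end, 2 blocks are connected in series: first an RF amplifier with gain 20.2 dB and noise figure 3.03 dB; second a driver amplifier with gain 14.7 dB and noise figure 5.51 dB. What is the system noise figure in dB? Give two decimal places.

Convert to linear (a loss of L dB is a gain of −L dB): F_i = 10^(NF_i/10), G_i = 10^(G_i,dB/10)
  Stage 1: F_1 = 10^(3.03/10) = 2.009, G_1 = 10^(20.2/10) = 104.7
  Stage 2: F_2 = 10^(5.51/10) = 3.556, G_2 = 10^(14.7/10) = 29.51
Friis cascade:
  F = 2.009 + (3.556 − 1)/104.7 = 2.034
NF = 10 log₁₀(2.034) = 3.08 dB

3.08 dB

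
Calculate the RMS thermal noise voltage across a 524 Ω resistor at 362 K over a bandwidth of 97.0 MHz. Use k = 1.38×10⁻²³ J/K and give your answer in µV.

31.9 µV

V_n = √(4kTRB)
4kTRB = 4 × 1.38×10⁻²³ × 362 × 5.24×10² × 9.70×10⁷ = 1.02×10⁻⁹ V²
V_n = √(1.02×10⁻⁹) = 3.19×10⁻⁵ V = 31.9 µV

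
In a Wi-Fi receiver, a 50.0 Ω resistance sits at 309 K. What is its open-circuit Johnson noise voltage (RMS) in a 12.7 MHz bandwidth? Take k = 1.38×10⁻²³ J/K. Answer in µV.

V_n = √(4kTRB)
4kTRB = 4 × 1.38×10⁻²³ × 309 × 5.00×10¹ × 1.27×10⁷ = 1.08×10⁻¹¹ V²
V_n = √(1.08×10⁻¹¹) = 3.29×10⁻⁶ V = 3.29 µV

3.29 µV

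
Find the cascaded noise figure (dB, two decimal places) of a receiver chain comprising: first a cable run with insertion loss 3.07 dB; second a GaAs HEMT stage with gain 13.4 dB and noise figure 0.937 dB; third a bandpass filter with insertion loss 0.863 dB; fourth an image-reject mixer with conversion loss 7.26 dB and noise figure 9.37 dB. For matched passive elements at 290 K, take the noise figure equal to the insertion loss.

5.32 dB

Convert to linear (a loss of L dB is a gain of −L dB): F_i = 10^(NF_i/10), G_i = 10^(G_i,dB/10)
  Stage 1: F_1 = 10^(3.07/10) = 2.028, G_1 = 10^(−3.07/10) = 0.4932
  Stage 2: F_2 = 10^(0.937/10) = 1.241, G_2 = 10^(13.4/10) = 21.88
  Stage 3: F_3 = 10^(0.863/10) = 1.220, G_3 = 10^(−0.863/10) = 0.8198
  Stage 4: F_4 = 10^(9.37/10) = 8.650, G_4 = 10^(−7.26/10) = 0.1879
Friis cascade:
  F = 2.028 + (1.241 − 1)/0.4932 + (1.220 − 1)/10.79 + (8.650 − 1)/8.845 = 3.401
NF = 10 log₁₀(3.401) = 5.32 dB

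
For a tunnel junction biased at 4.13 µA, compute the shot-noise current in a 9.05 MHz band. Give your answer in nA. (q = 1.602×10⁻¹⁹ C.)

3.46 nA

I_n = √(2qI·B)
2qI·B = 2 × 1.602×10⁻¹⁹ × 4.13×10⁻⁶ × 9.05×10⁶ = 1.20×10⁻¹⁷ A²
I_n = √(1.20×10⁻¹⁷) = 3.46×10⁻⁹ A = 3.46 nA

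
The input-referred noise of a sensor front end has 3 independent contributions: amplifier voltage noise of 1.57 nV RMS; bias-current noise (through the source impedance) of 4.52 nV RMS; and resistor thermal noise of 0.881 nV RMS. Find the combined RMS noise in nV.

Uncorrelated sources add in power (mean-square): V_tot = √(ΣV_i²)
V_tot = √[(1.57×10⁻⁹)² + (4.52×10⁻⁹)² + (8.81×10⁻¹⁰)²] = 4.87×10⁻⁹ V = 4.87 nV

4.87 nV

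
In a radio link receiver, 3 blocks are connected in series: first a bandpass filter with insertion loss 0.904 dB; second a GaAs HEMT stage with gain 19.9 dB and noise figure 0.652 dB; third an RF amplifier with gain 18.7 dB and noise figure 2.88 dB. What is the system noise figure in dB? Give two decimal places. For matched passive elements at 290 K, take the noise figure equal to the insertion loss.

1.59 dB

Convert to linear (a loss of L dB is a gain of −L dB): F_i = 10^(NF_i/10), G_i = 10^(G_i,dB/10)
  Stage 1: F_1 = 10^(0.904/10) = 1.231, G_1 = 10^(−0.904/10) = 0.8121
  Stage 2: F_2 = 10^(0.652/10) = 1.162, G_2 = 10^(19.9/10) = 97.72
  Stage 3: F_3 = 10^(2.88/10) = 1.941, G_3 = 10^(18.7/10) = 74.13
Friis cascade:
  F = 1.231 + (1.162 − 1)/0.8121 + (1.941 − 1)/79.36 = 1.443
NF = 10 log₁₀(1.443) = 1.59 dB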